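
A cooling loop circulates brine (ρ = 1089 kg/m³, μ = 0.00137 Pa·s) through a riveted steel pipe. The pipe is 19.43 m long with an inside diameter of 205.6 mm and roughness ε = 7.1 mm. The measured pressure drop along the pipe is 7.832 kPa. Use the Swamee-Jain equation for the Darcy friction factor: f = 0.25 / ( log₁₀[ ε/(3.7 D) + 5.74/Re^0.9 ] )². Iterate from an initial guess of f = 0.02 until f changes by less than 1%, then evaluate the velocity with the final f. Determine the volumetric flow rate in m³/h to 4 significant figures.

Rearranging Darcy-Weisbach: V = √(2·ΔP·D/(f·L·ρ)). With ε/D = 0.0071/0.2056 = 0.0345, iterate starting from f = 0.02:
  f = 0.02 → V = √(2·7832·0.2056/(0.02·19.43·1089)) = 2.759 m/s; Re = ρVD/μ = 4.508e+05; f → 0.0608
  f = 0.0608 → V = 1.582 m/s; Re = 2.586e+05; f → 0.06088
Converged (Δf/f < 1%). With the final f = 0.06088: V = √(2·7832·0.2056/(0.06088·19.43·1089)) = 1.581 m/s.
Q = V·A = 1.581·(π/4·0.2056²) = 0.05249 m³/s = 189.0 m³/h.

Q ≈ 189.0 m³/h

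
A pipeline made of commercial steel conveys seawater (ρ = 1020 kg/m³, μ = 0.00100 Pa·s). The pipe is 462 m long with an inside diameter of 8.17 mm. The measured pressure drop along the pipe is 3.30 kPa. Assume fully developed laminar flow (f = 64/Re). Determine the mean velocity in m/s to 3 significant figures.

V ≈ 0.0149 m/s

For laminar flow, f = 64/Re with Re = ρVD/μ, so Darcy-Weisbach reduces to ΔP = 32μLV/D². Solving for V: V = ΔP·D²/(32μL) = 3300·(0.00817)²/(32·0.001·462) = 0.0149 m/s.
Check: Re = ρVD/μ = 1020·0.0149·0.00817/0.001 = 124.2 < 2300, so the laminar assumption holds.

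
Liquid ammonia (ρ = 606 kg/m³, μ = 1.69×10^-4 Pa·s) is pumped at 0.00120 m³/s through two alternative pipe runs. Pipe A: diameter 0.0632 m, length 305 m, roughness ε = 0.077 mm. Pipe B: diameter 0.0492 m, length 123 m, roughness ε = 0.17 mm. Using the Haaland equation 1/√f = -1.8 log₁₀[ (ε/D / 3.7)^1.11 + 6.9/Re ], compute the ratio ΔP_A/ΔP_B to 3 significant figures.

ΔP_A/ΔP_B ≈ 0.576

Pipe A: V = Q/A = 0.0012/0.003137 = 0.3825 m/s; Re = 8.669e+04; ε/D = 0.00122; Haaland → f = 0.02297; ΔP_A = f(L/D)(ρV²/2) = 4914 Pa.
Pipe B: V = Q/A = 0.0012/0.001901 = 0.6312 m/s; Re = 1.114e+05; ε/D = 0.00346; Haaland → f = 0.02826; ΔP_B = f(L/D)(ρV²/2) = 8528 Pa.
ΔP_A/ΔP_B = 4914/8528 = 0.576.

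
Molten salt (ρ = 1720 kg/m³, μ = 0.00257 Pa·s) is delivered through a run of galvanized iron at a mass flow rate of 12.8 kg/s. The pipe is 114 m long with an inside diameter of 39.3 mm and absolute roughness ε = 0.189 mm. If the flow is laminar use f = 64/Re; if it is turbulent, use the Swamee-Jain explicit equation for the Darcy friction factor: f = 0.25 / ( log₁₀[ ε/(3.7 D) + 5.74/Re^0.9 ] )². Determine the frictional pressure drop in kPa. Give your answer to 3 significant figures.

ΔP ≈ 2890 kPa

A = πD²/4 = π(0.0393)²/4 = 0.001213 m²; mean velocity V = ṁ/(ρA) = 12.8/(1720 · 0.001213) = 6.135 m/s.
Reynolds number Re = ρVD/μ = 1720 · 6.135 · 0.0393 / 0.00257 = 1.614e+05.
Re > 4000 → turbulent. Relative roughness ε/D = 0.000189/0.0393 = 0.00481. Swamee-Jain: f = 0.25/(log₁₀[0.00481/3.7 + 5.74/1.614e+05^0.9])² = 0.25/(log₁₀[0.0013 + 0.000118])² = 0.25/(-2.848)² = 0.03081.
Darcy-Weisbach: ΔP = f(L/D)(ρV²/2) = 0.03081·(114/0.0393)·(1720·6.135²/2) = 0.03081·2901·3.237e+04 = 2.893e+06 Pa.
ΔP = 2.893e+06 Pa = 2890 kPa.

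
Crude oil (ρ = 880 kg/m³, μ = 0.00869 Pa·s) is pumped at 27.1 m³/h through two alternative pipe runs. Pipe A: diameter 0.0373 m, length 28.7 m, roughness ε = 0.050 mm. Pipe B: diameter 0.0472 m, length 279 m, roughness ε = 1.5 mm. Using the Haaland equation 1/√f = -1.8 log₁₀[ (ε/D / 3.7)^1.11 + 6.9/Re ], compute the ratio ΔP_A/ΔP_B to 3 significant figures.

Pipe A: V = Q/A = 0.007528/0.001093 = 6.889 m/s; Re = 2.602e+04; ε/D = 0.00134; Haaland → f = 0.02701; ΔP_A = f(L/D)(ρV²/2) = 4.34e+05 Pa.
Pipe B: V = Q/A = 0.007528/0.00175 = 4.302 m/s; Re = 2.056e+04; ε/D = 0.0318; Haaland → f = 0.06013; ΔP_B = f(L/D)(ρV²/2) = 2.895e+06 Pa.
ΔP_A/ΔP_B = 4.34e+05/2.895e+06 = 0.150.

ΔP_A/ΔP_B ≈ 0.150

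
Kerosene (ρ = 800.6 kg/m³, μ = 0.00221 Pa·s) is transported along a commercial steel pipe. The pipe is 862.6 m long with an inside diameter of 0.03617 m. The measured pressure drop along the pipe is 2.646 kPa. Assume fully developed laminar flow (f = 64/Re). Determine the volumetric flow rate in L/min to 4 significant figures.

Q ≈ 3.498 L/min

For laminar flow, f = 64/Re with Re = ρVD/μ, so Darcy-Weisbach reduces to ΔP = 32μLV/D². Solving for V: V = ΔP·D²/(32μL) = 2646·(0.03617)²/(32·0.00221·862.6) = 0.05675 m/s.
Check: Re = ρVD/μ = 800.6·0.05675·0.03617/0.00221 = 743.5 < 2300, so the laminar assumption holds.
Q = V·A = 0.05675·(π/4·0.03617²) = 5.831e-05 m³/s = 3.498 L/min.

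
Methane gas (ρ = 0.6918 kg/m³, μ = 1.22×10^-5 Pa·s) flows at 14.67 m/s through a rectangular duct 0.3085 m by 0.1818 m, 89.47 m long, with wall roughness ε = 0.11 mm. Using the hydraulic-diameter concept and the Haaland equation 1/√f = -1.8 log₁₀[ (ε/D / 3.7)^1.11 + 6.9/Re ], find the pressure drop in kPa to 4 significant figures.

Hydraulic diameter D_h = 4A/P = 4·(0.3085·0.1818)/(2·(0.3085+0.1818)) = 0.2243/0.9806 = 0.2288 m.
Re = ρVD_h/μ = 0.6918·14.67·0.2288/1.22e-05 = 1.903e+05.
ε/D_h = 0.00011/0.2288 = 0.000481; Haaland gives 1/√f = -1.8 log₁₀[4.86e-05+3.63e-05] = 7.329, so f = 0.01862.
ΔP = f(L/D_h)(ρV²/2) = 0.01862·89.47/0.2288·74.44 = 542 Pa.
ΔP = 0.5420 kPa.

ΔP ≈ 0.5420 kPa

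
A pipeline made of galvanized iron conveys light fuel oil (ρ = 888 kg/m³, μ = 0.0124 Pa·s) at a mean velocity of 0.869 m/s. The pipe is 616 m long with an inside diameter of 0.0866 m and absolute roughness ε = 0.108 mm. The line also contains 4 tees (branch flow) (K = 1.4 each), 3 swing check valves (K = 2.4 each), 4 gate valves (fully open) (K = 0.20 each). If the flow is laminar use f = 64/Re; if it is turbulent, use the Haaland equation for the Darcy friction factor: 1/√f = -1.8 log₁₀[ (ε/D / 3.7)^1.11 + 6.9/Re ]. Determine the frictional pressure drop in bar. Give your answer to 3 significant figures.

Reynolds number Re = ρVD/μ = 888 · 0.869 · 0.0866 / 0.0124 = 5389.
Re > 4000 → turbulent. Relative roughness ε/D = 0.000108/0.0866 = 0.00125. Haaland: 1/√f = -1.8 log₁₀[(0.00125/3.7)^1.11 + 6.9/5389] = -1.8 log₁₀[0.00014 + 0.00128] = 5.126, so f = 0.03806.
Total minor-loss coefficient ΣK = 4·1.4 + 3·2.4 + 4·0.2 = 13.6.
ΔP = [f·L/D + ΣK]·(ρV²/2) = [0.03806·616/0.0866 + 13.6]·(888·0.869²/2) = [270.7 + 13.6]·335.3 = 9.534e+04 Pa.
ΔP = 9.534e+04 Pa = 0.953 bar.

ΔP ≈ 0.953 bar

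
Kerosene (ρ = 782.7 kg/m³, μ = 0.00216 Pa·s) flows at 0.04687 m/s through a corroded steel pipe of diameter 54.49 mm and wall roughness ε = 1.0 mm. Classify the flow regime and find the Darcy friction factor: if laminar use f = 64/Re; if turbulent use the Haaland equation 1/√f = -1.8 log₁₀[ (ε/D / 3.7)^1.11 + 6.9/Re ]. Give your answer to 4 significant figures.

Re = ρVD/μ = 782.7·0.04687·0.05449/0.00216 = 925.5.
Re < 2300 → laminar, so f = 64/Re = 0.06916 (roughness is irrelevant in laminar flow).

f ≈ 0.06916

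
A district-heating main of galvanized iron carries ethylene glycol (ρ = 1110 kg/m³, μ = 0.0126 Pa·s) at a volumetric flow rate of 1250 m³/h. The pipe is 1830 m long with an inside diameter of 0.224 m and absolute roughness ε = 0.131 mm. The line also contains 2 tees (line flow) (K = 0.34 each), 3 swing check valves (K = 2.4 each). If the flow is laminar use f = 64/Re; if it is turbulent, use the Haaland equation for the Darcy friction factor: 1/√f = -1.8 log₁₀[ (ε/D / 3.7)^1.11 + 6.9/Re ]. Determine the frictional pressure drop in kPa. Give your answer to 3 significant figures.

ΔP ≈ 7130 kPa

Q = 1250 m³/h = 1250/3600 = 0.3472 m³/s.
Cross-sectional area A = πD²/4 = π(0.224)²/4 = 0.03941 m²; mean velocity V = Q/A = 0.3472/0.03941 = 8.811 m/s.
Reynolds number Re = ρVD/μ = 1110 · 8.811 · 0.224 / 0.0126 = 1.739e+05.
Re > 4000 → turbulent. Relative roughness ε/D = 0.000131/0.224 = 0.000585. Haaland: 1/√f = -1.8 log₁₀[(0.000585/3.7)^1.11 + 6.9/1.739e+05] = -1.8 log₁₀[6.04e-05 + 3.97e-05] = 7.2, so f = 0.01929.
Total minor-loss coefficient ΣK = 2·0.34 + 3·2.4 = 7.88.
ΔP = [f·L/D + ΣK]·(ρV²/2) = [0.01929·1830/0.224 + 7.88]·(1110·8.811²/2) = [157.6 + 7.88]·4.309e+04 = 7.13e+06 Pa.
ΔP = 7.13e+06 Pa = 7130 kPa.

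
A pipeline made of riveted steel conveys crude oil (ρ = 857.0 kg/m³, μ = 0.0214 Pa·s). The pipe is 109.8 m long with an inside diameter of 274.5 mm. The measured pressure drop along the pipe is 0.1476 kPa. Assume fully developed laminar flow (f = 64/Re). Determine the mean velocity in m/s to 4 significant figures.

For laminar flow, f = 64/Re with Re = ρVD/μ, so Darcy-Weisbach reduces to ΔP = 32μLV/D². Solving for V: V = ΔP·D²/(32μL) = 147.6·(0.2745)²/(32·0.0214·109.8) = 0.1479 m/s.
Check: Re = ρVD/μ = 857·0.1479·0.2745/0.0214 = 1626 < 2300, so the laminar assumption holds.

V ≈ 0.1479 m/s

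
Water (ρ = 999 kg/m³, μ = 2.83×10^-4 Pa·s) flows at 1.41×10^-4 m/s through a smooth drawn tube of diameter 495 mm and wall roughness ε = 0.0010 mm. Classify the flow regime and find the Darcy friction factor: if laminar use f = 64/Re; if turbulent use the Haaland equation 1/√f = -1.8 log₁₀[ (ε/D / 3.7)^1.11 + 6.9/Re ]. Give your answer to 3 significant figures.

f ≈ 0.260

Re = ρVD/μ = 999·0.000141·0.495/0.000283 = 246.4.
Re < 2300 → laminar, so f = 64/Re = 0.2598 (roughness is irrelevant in laminar flow).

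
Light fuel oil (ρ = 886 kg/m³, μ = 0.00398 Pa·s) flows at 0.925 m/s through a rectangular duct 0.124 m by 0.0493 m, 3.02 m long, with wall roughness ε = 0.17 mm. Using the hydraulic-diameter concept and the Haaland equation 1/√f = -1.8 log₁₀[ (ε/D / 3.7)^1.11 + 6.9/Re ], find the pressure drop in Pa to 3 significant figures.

ΔP ≈ 516 Pa

Hydraulic diameter D_h = 4A/P = 4·(0.124·0.0493)/(2·(0.124+0.0493)) = 0.02445/0.3466 = 0.07055 m.
Re = ρVD_h/μ = 886·0.925·0.07055/0.00398 = 1.453e+04.
ε/D_h = 0.00017/0.07055 = 0.00241; Haaland gives 1/√f = -1.8 log₁₀[0.000291+0.000475] = 5.609, so f = 0.03179.
ΔP = f(L/D_h)(ρV²/2) = 0.03179·3.02/0.07055·379 = 515.8 Pa.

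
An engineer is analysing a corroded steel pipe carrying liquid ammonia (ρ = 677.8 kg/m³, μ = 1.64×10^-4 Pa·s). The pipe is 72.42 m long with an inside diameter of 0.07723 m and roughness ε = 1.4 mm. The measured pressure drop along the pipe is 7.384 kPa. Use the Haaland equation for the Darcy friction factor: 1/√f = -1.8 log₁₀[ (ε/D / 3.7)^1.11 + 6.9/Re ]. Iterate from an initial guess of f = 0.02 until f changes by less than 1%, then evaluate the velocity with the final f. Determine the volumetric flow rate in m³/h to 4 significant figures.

Rearranging Darcy-Weisbach: V = √(2·ΔP·D/(f·L·ρ)). With ε/D = 0.0014/0.07723 = 0.0181, iterate starting from f = 0.02:
  f = 0.02 → V = √(2·7384·0.07723/(0.02·72.42·677.8)) = 1.078 m/s; Re = ρVD/μ = 3.44e+05; f → 0.04707
  f = 0.04707 → V = 0.7026 m/s; Re = 2.243e+05; f → 0.04713
Converged (Δf/f < 1%). With the final f = 0.04713: V = √(2·7384·0.07723/(0.04713·72.42·677.8)) = 0.7021 m/s.
Q = V·A = 0.7021·(π/4·0.07723²) = 0.003289 m³/s = 11.84 m³/h.

Q ≈ 11.84 m³/h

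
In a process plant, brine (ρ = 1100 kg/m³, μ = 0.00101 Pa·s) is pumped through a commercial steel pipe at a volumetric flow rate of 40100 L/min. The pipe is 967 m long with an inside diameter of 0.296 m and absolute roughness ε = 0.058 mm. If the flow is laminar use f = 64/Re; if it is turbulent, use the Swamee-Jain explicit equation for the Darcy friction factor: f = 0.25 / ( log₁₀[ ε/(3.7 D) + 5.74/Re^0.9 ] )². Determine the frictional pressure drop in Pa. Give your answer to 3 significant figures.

Q = 40100 L/min = 40100/60000 = 0.6683 m³/s.
Cross-sectional area A = πD²/4 = π(0.296)²/4 = 0.06881 m²; mean velocity V = Q/A = 0.6683/0.06881 = 9.712 m/s.
Reynolds number Re = ρVD/μ = 1100 · 9.712 · 0.296 / 0.00101 = 3.131e+06.
Re > 4000 → turbulent. Relative roughness ε/D = 5.8e-05/0.296 = 0.000196. Swamee-Jain: f = 0.25/(log₁₀[0.000196/3.7 + 5.74/3.131e+06^0.9])² = 0.25/(log₁₀[5.3e-05 + 8.18e-06])² = 0.25/(-4.214)² = 0.01408.
Darcy-Weisbach: ΔP = f(L/D)(ρV²/2) = 0.01408·(967/0.296)·(1100·9.712²/2) = 0.01408·3267·5.188e+04 = 2.386e+06 Pa.

ΔP ≈ 2.39×10^6 Pa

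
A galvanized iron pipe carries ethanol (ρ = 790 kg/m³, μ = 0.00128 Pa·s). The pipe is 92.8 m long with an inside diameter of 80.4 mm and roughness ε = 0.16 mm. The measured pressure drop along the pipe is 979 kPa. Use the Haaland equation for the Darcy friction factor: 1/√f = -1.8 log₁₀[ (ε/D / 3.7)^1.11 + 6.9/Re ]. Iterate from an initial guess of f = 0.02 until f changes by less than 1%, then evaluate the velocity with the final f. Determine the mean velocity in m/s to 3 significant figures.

V ≈ 9.50 m/s

Rearranging Darcy-Weisbach: V = √(2·ΔP·D/(f·L·ρ)). With ε/D = 0.00016/0.0804 = 0.00199, iterate starting from f = 0.02:
  f = 0.02 → V = √(2·9.79e+05·0.0804/(0.02·92.8·790)) = 10.36 m/s; Re = ρVD/μ = 5.142e+05; f → 0.02375
  f = 0.02375 → V = 9.508 m/s; Re = 4.718e+05; f → 0.02378
Converged (Δf/f < 1%). With the final f = 0.02378: V = √(2·9.79e+05·0.0804/(0.02378·92.8·790)) = 9.503 m/s.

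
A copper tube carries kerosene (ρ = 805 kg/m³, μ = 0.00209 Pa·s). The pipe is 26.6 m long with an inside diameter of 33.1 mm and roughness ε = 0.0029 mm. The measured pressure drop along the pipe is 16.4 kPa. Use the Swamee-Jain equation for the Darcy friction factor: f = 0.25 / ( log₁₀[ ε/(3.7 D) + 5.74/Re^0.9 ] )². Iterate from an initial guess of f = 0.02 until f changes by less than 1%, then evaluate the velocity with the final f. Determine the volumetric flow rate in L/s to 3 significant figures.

Rearranging Darcy-Weisbach: V = √(2·ΔP·D/(f·L·ρ)). With ε/D = 2.9e-06/0.0331 = 8.76e-05, iterate starting from f = 0.02:
  f = 0.02 → V = √(2·1.64e+04·0.0331/(0.02·26.6·805)) = 1.592 m/s; Re = ρVD/μ = 2.03e+04; f → 0.02594
  f = 0.02594 → V = 1.398 m/s; Re = 1.782e+04; f → 0.02678
  f = 0.02678 → V = 1.376 m/s; Re = 1.754e+04; f → 0.02689
Converged (Δf/f < 1%). With the final f = 0.02689: V = √(2·1.64e+04·0.0331/(0.02689·26.6·805)) = 1.373 m/s.
Q = V·A = 1.373·(π/4·0.0331²) = 0.001182 m³/s = 1.18 L/s.

Q ≈ 1.18 L/s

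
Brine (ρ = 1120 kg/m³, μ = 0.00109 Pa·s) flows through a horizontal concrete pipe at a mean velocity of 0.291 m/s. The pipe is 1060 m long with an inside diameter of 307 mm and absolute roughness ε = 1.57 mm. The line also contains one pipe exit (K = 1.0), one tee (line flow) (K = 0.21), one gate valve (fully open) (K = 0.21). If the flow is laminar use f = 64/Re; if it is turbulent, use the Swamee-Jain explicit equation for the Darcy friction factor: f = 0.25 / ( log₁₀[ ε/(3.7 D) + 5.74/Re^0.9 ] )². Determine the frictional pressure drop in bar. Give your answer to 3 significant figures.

Reynolds number Re = ρVD/μ = 1120 · 0.291 · 0.307 / 0.00109 = 9.18e+04.
Re > 4000 → turbulent. Relative roughness ε/D = 0.00157/0.307 = 0.00511. Swamee-Jain: f = 0.25/(log₁₀[0.00511/3.7 + 5.74/9.18e+04^0.9])² = 0.25/(log₁₀[0.00138 + 0.000196])² = 0.25/(-2.802)² = 0.03185.
Total minor-loss coefficient ΣK = 1·1 + 1·0.21 + 1·0.21 = 1.42.
ΔP = [f·L/D + ΣK]·(ρV²/2) = [0.03185·1060/0.307 + 1.42]·(1120·0.291²/2) = [110 + 1.42]·47.42 = 5282 Pa.
ΔP = 5282 Pa = 0.0528 bar.

ΔP ≈ 0.0528 bar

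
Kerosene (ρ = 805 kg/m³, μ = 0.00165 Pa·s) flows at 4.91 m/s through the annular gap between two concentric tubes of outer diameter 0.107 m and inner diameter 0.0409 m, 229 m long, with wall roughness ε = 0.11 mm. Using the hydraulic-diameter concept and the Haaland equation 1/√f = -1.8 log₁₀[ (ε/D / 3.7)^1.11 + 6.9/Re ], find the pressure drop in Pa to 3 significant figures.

Hydraulic diameter D_h = 4A/P = D_o - D_i = 0.107 - 0.0409 = 0.0661 m.
Re = ρVD_h/μ = 805·4.91·0.0661/0.00165 = 1.583e+05.
ε/D_h = 0.00011/0.0661 = 0.00166; Haaland gives 1/√f = -1.8 log₁₀[0.000193+4.36e-05] = 6.528, so f = 0.02347.
ΔP = f(L/D_h)(ρV²/2) = 0.02347·229/0.0661·9704 = 7.889e+05 Pa.

ΔP ≈ 789000 Pa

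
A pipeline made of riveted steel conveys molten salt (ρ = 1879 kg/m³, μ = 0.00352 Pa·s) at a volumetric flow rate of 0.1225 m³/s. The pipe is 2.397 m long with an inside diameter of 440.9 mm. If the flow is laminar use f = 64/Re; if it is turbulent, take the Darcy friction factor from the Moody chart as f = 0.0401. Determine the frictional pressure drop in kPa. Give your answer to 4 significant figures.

ΔP ≈ 0.1319 kPa

Cross-sectional area A = πD²/4 = π(0.4409)²/4 = 0.1527 m²; mean velocity V = Q/A = 0.1225/0.1527 = 0.8024 m/s.
Reynolds number Re = ρVD/μ = 1879 · 0.8024 · 0.4409 / 0.00352 = 1.888e+05.
Re > 4000 → turbulent; use the Moody-chart value f = 0.0401.
Darcy-Weisbach: ΔP = f(L/D)(ρV²/2) = 0.0401·(2.397/0.4409)·(1879·0.8024²/2) = 0.0401·5.437·604.8 = 131.9 Pa.
ΔP = 131.9 Pa = 0.1319 kPa.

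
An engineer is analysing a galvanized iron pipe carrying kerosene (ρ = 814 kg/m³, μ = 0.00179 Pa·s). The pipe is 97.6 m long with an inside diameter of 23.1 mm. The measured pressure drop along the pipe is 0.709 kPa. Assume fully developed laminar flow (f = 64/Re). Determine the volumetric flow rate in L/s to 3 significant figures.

For laminar flow, f = 64/Re with Re = ρVD/μ, so Darcy-Weisbach reduces to ΔP = 32μLV/D². Solving for V: V = ΔP·D²/(32μL) = 709·(0.0231)²/(32·0.00179·97.6) = 0.06767 m/s.
Check: Re = ρVD/μ = 814·0.06767·0.0231/0.00179 = 710.9 < 2300, so the laminar assumption holds.
Q = V·A = 0.06767·(π/4·0.0231²) = 2.836e-05 m³/s = 0.0284 L/s.

Q ≈ 0.0284 L/s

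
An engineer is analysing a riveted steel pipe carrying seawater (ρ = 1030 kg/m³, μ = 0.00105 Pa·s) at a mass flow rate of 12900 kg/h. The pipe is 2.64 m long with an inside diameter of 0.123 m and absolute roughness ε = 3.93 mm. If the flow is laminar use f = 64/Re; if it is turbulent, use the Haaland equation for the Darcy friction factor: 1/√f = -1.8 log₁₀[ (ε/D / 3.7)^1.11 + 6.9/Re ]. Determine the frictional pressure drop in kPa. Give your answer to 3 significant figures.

ΔP ≈ 0.0565 kPa

ṁ = 12900 kg/h = 12900/3600 = 3.583 kg/s.
A = πD²/4 = π(0.123)²/4 = 0.01188 m²; mean velocity V = ṁ/(ρA) = 3.583/(1030 · 0.01188) = 0.2928 m/s.
Reynolds number Re = ρVD/μ = 1030 · 0.2928 · 0.123 / 0.00105 = 3.533e+04.
Re > 4000 → turbulent. Relative roughness ε/D = 0.00393/0.123 = 0.032. Haaland: 1/√f = -1.8 log₁₀[(0.032/3.7)^1.11 + 6.9/3.533e+04] = -1.8 log₁₀[0.00512 + 0.000195] = 4.094, so f = 0.05966.
Darcy-Weisbach: ΔP = f(L/D)(ρV²/2) = 0.05966·(2.64/0.123)·(1030·0.2928²/2) = 0.05966·21.46·44.15 = 56.53 Pa.
ΔP = 56.53 Pa = 0.0565 kPa.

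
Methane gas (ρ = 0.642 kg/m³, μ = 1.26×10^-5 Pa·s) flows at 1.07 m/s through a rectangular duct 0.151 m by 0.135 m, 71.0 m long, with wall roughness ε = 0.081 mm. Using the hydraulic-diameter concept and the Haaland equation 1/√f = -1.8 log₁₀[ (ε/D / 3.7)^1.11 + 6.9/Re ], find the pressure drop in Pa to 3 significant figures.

Hydraulic diameter D_h = 4A/P = 4·(0.151·0.135)/(2·(0.151+0.135)) = 0.08154/0.572 = 0.1426 m.
Re = ρVD_h/μ = 0.642·1.07·0.1426/1.26e-05 = 7772.
ε/D_h = 8.1e-05/0.1426 = 0.000568; Haaland gives 1/√f = -1.8 log₁₀[5.85e-05+0.000888] = 5.443, so f = 0.03375.
ΔP = f(L/D_h)(ρV²/2) = 0.03375·71/0.1426·0.3675 = 6.178 Pa.

ΔP ≈ 6.18 Pa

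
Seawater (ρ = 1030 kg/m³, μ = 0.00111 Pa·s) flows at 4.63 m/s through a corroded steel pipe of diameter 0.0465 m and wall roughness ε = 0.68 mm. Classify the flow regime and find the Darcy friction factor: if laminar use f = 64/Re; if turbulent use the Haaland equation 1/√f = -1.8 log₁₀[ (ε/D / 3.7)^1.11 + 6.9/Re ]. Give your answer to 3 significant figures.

Re = ρVD/μ = 1030·4.63·0.0465/0.00111 = 1.998e+05.
Re > 4000 → turbulent. ε/D = 0.00068/0.0465 = 0.0146; Haaland: 1/√f = -1.8 log₁₀[0.00215 + 3.45e-05] = 4.789, so f = 0.0436.

f ≈ 0.0436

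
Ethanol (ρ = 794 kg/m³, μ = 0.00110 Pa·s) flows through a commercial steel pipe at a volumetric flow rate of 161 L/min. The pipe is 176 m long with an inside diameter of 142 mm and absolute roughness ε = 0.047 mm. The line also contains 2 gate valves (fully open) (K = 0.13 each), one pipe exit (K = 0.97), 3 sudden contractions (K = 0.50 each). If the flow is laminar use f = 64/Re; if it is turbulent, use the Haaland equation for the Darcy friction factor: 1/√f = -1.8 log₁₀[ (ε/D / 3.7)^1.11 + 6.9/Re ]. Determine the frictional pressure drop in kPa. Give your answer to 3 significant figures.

ΔP ≈ 0.416 kPa

Q = 161 L/min = 161/60000 = 0.002683 m³/s.
Cross-sectional area A = πD²/4 = π(0.142)²/4 = 0.01584 m²; mean velocity V = Q/A = 0.002683/0.01584 = 0.1694 m/s.
Reynolds number Re = ρVD/μ = 794 · 0.1694 · 0.142 / 0.0011 = 1.737e+04.
Re > 4000 → turbulent. Relative roughness ε/D = 4.7e-05/0.142 = 0.000331. Haaland: 1/√f = -1.8 log₁₀[(0.000331/3.7)^1.11 + 6.9/1.737e+04] = -1.8 log₁₀[3.21e-05 + 0.000397] = 6.061, so f = 0.02722.
Total minor-loss coefficient ΣK = 2·0.13 + 1·0.97 + 3·0.5 = 2.73.
ΔP = [f·L/D + ΣK]·(ρV²/2) = [0.02722·176/0.142 + 2.73]·(794·0.1694²/2) = [33.74 + 2.73]·11.4 = 415.7 Pa.
ΔP = 415.7 Pa = 0.416 kPa.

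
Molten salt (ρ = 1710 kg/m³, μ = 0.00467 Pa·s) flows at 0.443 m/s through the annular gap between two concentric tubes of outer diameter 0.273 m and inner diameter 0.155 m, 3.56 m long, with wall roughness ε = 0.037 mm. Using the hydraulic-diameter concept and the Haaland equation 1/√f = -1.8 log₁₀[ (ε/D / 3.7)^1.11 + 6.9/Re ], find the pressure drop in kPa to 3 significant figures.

Hydraulic diameter D_h = 4A/P = D_o - D_i = 0.273 - 0.155 = 0.118 m.
Re = ρVD_h/μ = 1710·0.443·0.118/0.00467 = 1.914e+04.
ε/D_h = 3.7e-05/0.118 = 0.000314; Haaland gives 1/√f = -1.8 log₁₀[3.02e-05+0.00036] = 6.135, so f = 0.02657.
ΔP = f(L/D_h)(ρV²/2) = 0.02657·3.56/0.118·167.8 = 134.5 Pa.
ΔP = 0.135 kPa.

ΔP ≈ 0.135 kPa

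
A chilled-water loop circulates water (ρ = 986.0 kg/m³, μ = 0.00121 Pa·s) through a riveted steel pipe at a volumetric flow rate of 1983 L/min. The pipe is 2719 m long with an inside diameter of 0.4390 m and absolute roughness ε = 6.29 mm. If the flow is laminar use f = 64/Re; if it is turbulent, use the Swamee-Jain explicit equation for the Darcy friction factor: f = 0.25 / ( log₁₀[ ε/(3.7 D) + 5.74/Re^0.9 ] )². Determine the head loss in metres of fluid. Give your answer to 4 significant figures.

Q = 1983 L/min = 1983/60000 = 0.03305 m³/s.
Cross-sectional area A = πD²/4 = π(0.439)²/4 = 0.1514 m²; mean velocity V = Q/A = 0.03305/0.1514 = 0.2183 m/s.
Reynolds number Re = ρVD/μ = 986 · 0.2183 · 0.439 / 0.00121 = 7.811e+04.
Re > 4000 → turbulent. Relative roughness ε/D = 0.00629/0.439 = 0.0143. Swamee-Jain: f = 0.25/(log₁₀[0.0143/3.7 + 5.74/7.811e+04^0.9])² = 0.25/(log₁₀[0.00387 + 0.000227])² = 0.25/(-2.387)² = 0.04387.
Darcy-Weisbach: ΔP = f(L/D)(ρV²/2) = 0.04387·(2719/0.439)·(986·0.2183²/2) = 0.04387·6194·23.5 = 6386 Pa.
Head loss h_f = ΔP/(ρg) = 6386/(986·9.81) = 0.6602 m.

h_f ≈ 0.6602 m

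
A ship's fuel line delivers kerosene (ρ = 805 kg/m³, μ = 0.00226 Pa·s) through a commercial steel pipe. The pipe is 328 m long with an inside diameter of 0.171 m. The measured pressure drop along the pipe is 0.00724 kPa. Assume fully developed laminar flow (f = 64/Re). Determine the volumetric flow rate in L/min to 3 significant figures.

Q ≈ 12.3 L/min

For laminar flow, f = 64/Re with Re = ρVD/μ, so Darcy-Weisbach reduces to ΔP = 32μLV/D². Solving for V: V = ΔP·D²/(32μL) = 7.24·(0.171)²/(32·0.00226·328) = 0.008925 m/s.
Check: Re = ρVD/μ = 805·0.008925·0.171/0.00226 = 543.6 < 2300, so the laminar assumption holds.
Q = V·A = 0.008925·(π/4·0.171²) = 0.000205 m³/s = 12.3 L/min.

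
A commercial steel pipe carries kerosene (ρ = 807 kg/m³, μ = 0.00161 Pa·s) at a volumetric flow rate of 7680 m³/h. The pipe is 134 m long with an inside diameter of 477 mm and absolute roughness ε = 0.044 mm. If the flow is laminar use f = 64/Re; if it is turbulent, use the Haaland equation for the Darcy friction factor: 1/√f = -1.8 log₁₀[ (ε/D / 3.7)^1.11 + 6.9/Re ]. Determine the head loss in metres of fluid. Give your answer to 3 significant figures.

h_f ≈ 25.3 m

Q = 7680 m³/h = 7680/3600 = 2.133 m³/s.
Cross-sectional area A = πD²/4 = π(0.477)²/4 = 0.1787 m²; mean velocity V = Q/A = 2.133/0.1787 = 11.94 m/s.
Reynolds number Re = ρVD/μ = 807 · 11.94 · 0.477 / 0.00161 = 2.854e+06.
Re > 4000 → turbulent. Relative roughness ε/D = 4.4e-05/0.477 = 9.22e-05. Haaland: 1/√f = -1.8 log₁₀[(9.22e-05/3.7)^1.11 + 6.9/2.854e+06] = -1.8 log₁₀[7.77e-06 + 2.42e-06] = 8.986, so f = 0.01239.
Darcy-Weisbach: ΔP = f(L/D)(ρV²/2) = 0.01239·(134/0.477)·(807·11.94²/2) = 0.01239·280.9·5.751e+04 = 2.001e+05 Pa.
Head loss h_f = ΔP/(ρg) = 2.001e+05/(807·9.81) = 25.3 m.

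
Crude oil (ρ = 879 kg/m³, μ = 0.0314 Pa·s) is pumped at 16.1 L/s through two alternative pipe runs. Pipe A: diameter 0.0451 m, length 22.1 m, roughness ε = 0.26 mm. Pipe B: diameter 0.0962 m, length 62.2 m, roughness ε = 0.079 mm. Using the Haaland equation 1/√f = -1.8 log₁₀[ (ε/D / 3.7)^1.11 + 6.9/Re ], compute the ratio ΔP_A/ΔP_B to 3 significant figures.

ΔP_A/ΔP_B ≈ 15.9

Pipe A: V = Q/A = 0.0161/0.001598 = 10.08 m/s; Re = 1.272e+04; ε/D = 0.00576; Haaland → f = 0.03712; ΔP_A = f(L/D)(ρV²/2) = 8.12e+05 Pa.
Pipe B: V = Q/A = 0.0161/0.007268 = 2.215 m/s; Re = 5965; ε/D = 0.000821; Haaland → f = 0.03657; ΔP_B = f(L/D)(ρV²/2) = 5.099e+04 Pa.
ΔP_A/ΔP_B = 8.12e+05/5.099e+04 = 15.9.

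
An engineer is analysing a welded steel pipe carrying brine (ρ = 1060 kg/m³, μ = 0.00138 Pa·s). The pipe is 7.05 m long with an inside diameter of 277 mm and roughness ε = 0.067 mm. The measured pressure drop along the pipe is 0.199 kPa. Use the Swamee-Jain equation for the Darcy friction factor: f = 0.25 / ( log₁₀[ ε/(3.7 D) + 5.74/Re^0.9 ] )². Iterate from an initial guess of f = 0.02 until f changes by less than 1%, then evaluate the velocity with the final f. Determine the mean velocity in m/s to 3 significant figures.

Rearranging Darcy-Weisbach: V = √(2·ΔP·D/(f·L·ρ)). With ε/D = 6.7e-05/0.277 = 0.000242, iterate starting from f = 0.02:
  f = 0.02 → V = √(2·199·0.277/(0.02·7.05·1060)) = 0.8589 m/s; Re = ρVD/μ = 1.827e+05; f → 0.01761
  f = 0.01761 → V = 0.9152 m/s; Re = 1.947e+05; f → 0.01747
Converged (Δf/f < 1%). With the final f = 0.01747: V = √(2·199·0.277/(0.01747·7.05·1060)) = 0.9188 m/s.

V ≈ 0.919 m/s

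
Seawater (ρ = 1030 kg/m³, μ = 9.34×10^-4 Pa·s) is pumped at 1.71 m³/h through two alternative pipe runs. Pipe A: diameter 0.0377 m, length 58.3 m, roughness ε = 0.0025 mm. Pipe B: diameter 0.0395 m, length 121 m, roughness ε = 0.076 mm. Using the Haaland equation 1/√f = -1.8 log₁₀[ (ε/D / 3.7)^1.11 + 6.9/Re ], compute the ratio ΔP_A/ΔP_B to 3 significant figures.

ΔP_A/ΔP_B ≈ 0.537

Pipe A: V = Q/A = 0.000475/0.001116 = 0.4255 m/s; Re = 1.769e+04; ε/D = 6.63e-05; Haaland → f = 0.02665; ΔP_A = f(L/D)(ρV²/2) = 3843 Pa.
Pipe B: V = Q/A = 0.000475/0.001225 = 0.3876 m/s; Re = 1.688e+04; ε/D = 0.00192; Haaland → f = 0.03019; ΔP_B = f(L/D)(ρV²/2) = 7157 Pa.
ΔP_A/ΔP_B = 3843/7157 = 0.537.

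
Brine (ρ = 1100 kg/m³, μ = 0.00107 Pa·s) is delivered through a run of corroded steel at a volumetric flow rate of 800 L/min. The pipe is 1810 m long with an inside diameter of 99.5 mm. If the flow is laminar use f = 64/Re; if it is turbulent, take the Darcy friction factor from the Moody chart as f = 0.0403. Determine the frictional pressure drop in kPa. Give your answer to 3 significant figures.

ΔP ≈ 1190 kPa

Q = 800 L/min = 800/60000 = 0.01333 m³/s.
Cross-sectional area A = πD²/4 = π(0.0995)²/4 = 0.007776 m²; mean velocity V = Q/A = 0.01333/0.007776 = 1.715 m/s.
Reynolds number Re = ρVD/μ = 1100 · 1.715 · 0.0995 / 0.00107 = 1.754e+05.
Re > 4000 → turbulent; use the Moody-chart value f = 0.0403.
Darcy-Weisbach: ΔP = f(L/D)(ρV²/2) = 0.0403·(1810/0.0995)·(1100·1.715²/2) = 0.0403·1.819e+04·1617 = 1.186e+06 Pa.
ΔP = 1.186e+06 Pa = 1190 kPa.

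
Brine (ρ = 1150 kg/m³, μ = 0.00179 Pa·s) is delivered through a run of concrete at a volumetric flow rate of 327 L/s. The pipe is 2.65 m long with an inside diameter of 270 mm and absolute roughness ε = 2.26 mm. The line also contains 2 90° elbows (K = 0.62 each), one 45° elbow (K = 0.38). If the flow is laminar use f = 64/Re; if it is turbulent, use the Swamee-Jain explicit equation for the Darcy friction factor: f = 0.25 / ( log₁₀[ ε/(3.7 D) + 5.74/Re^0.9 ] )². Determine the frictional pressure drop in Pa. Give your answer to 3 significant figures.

Q = 327 L/s = 327/1000 = 0.327 m³/s.
Cross-sectional area A = πD²/4 = π(0.27)²/4 = 0.05726 m²; mean velocity V = Q/A = 0.327/0.05726 = 5.711 m/s.
Reynolds number Re = ρVD/μ = 1150 · 5.711 · 0.27 / 0.00179 = 9.907e+05.
Re > 4000 → turbulent. Relative roughness ε/D = 0.00226/0.27 = 0.00837. Swamee-Jain: f = 0.25/(log₁₀[0.00837/3.7 + 5.74/9.907e+05^0.9])² = 0.25/(log₁₀[0.00226 + 2.3e-05])² = 0.25/(-2.641)² = 0.03584.
Total minor-loss coefficient ΣK = 2·0.62 + 1·0.38 = 1.62.
ΔP = [f·L/D + ΣK]·(ρV²/2) = [0.03584·2.65/0.27 + 1.62]·(1150·5.711²/2) = [0.3518 + 1.62]·1.876e+04 = 3.698e+04 Pa.

ΔP ≈ 37000 Pa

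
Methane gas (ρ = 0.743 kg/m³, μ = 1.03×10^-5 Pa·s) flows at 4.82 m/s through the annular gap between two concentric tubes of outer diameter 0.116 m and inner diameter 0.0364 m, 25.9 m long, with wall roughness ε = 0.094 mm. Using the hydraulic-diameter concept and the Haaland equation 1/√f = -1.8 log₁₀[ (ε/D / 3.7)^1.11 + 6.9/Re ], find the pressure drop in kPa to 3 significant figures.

Hydraulic diameter D_h = 4A/P = D_o - D_i = 0.116 - 0.0364 = 0.0796 m.
Re = ρVD_h/μ = 0.743·4.82·0.0796/1.03e-05 = 2.768e+04.
ε/D_h = 9.4e-05/0.0796 = 0.00118; Haaland gives 1/√f = -1.8 log₁₀[0.000132+0.000249] = 6.154, so f = 0.0264.
ΔP = f(L/D_h)(ρV²/2) = 0.0264·25.9/0.0796·8.631 = 74.14 Pa.
ΔP = 0.0741 kPa.

ΔP ≈ 0.0741 kPa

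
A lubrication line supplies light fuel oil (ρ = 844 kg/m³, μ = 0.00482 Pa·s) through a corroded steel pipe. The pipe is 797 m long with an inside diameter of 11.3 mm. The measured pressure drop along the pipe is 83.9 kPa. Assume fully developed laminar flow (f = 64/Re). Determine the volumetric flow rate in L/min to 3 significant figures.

Q ≈ 0.524 L/min

For laminar flow, f = 64/Re with Re = ρVD/μ, so Darcy-Weisbach reduces to ΔP = 32μLV/D². Solving for V: V = ΔP·D²/(32μL) = 8.39e+04·(0.0113)²/(32·0.00482·797) = 0.08715 m/s.
Check: Re = ρVD/μ = 844·0.08715·0.0113/0.00482 = 172.4 < 2300, so the laminar assumption holds.
Q = V·A = 0.08715·(π/4·0.0113²) = 8.74e-06 m³/s = 0.524 L/min.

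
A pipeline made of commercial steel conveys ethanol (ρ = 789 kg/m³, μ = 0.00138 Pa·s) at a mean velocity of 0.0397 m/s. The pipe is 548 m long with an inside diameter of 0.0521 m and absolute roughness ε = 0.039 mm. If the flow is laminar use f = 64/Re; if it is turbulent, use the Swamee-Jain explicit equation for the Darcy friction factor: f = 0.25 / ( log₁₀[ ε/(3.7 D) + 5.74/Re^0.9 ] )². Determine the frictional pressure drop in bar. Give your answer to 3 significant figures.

Reynolds number Re = ρVD/μ = 789 · 0.0397 · 0.0521 / 0.00138 = 1183.
Re < 2300 → laminar flow, so f = 64/Re = 64/1183 = 0.05412 (the turbulent correlation is not needed).
Darcy-Weisbach: ΔP = f(L/D)(ρV²/2) = 0.05412·(548/0.0521)·(789·0.0397²/2) = 0.05412·1.052e+04·0.6218 = 353.9 Pa.
ΔP = 353.9 Pa = 0.00354 bar.

ΔP ≈ 0.00354 bar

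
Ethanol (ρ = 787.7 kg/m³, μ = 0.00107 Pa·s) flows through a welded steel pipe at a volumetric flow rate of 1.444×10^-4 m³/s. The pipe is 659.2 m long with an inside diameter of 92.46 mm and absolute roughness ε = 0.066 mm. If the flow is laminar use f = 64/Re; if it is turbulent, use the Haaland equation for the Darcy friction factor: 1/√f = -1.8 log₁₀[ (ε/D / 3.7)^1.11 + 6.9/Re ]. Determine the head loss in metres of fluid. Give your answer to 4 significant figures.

Cross-sectional area A = πD²/4 = π(0.09246)²/4 = 0.006714 m²; mean velocity V = Q/A = 0.0001444/0.006714 = 0.02151 m/s.
Reynolds number Re = ρVD/μ = 787.7 · 0.02151 · 0.09246 / 0.00107 = 1464.
Re < 2300 → laminar flow, so f = 64/Re = 64/1464 = 0.04372 (the turbulent correlation is not needed).
Darcy-Weisbach: ΔP = f(L/D)(ρV²/2) = 0.04372·(659.2/0.09246)·(787.7·0.02151²/2) = 0.04372·7130·0.1822 = 56.78 Pa.
Head loss h_f = ΔP/(ρg) = 56.78/(787.7·9.81) = 0.007348 m.

h_f ≈ 0.007348 m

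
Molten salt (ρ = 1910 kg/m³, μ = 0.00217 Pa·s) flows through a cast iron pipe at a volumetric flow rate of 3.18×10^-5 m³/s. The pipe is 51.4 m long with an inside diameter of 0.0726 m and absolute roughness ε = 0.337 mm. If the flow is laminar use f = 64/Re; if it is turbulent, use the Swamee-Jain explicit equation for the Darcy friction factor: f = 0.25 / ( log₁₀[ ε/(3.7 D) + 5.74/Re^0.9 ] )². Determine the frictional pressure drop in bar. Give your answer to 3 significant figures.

Cross-sectional area A = πD²/4 = π(0.0726)²/4 = 0.00414 m²; mean velocity V = Q/A = 3.18e-05/0.00414 = 0.007682 m/s.
Reynolds number Re = ρVD/μ = 1910 · 0.007682 · 0.0726 / 0.00217 = 490.9.
Re < 2300 → laminar flow, so f = 64/Re = 64/490.9 = 0.1304 (the turbulent correlation is not needed).
Darcy-Weisbach: ΔP = f(L/D)(ρV²/2) = 0.1304·(51.4/0.0726)·(1910·0.007682²/2) = 0.1304·708·0.05635 = 5.202 Pa.
ΔP = 5.202 Pa = 5.20×10^-5 bar.

ΔP ≈ 5.20×10^-5 bar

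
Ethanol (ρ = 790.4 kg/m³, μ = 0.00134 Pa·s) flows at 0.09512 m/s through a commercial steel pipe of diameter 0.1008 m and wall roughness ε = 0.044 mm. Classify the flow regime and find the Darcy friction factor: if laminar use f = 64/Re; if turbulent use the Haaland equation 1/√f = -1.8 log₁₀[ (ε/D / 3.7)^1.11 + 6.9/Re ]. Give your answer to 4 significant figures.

Re = ρVD/μ = 790.4·0.09512·0.1008/0.00134 = 5656.
Re > 4000 → turbulent. ε/D = 4.4e-05/0.1008 = 0.000437; Haaland: 1/√f = -1.8 log₁₀[4.36e-05 + 0.00122] = 5.217, so f = 0.03674.

f ≈ 0.03674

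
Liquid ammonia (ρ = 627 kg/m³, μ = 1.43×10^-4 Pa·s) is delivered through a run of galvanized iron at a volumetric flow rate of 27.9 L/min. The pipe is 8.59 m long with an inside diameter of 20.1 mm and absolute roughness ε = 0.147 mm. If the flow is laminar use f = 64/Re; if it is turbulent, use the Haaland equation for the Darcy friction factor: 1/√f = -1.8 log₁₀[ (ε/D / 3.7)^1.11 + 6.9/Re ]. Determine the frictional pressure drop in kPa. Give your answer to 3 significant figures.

ΔP ≈ 10.0 kPa

Q = 27.9 L/min = 27.9/60000 = 0.000465 m³/s.
Cross-sectional area A = πD²/4 = π(0.0201)²/4 = 0.0003173 m²; mean velocity V = Q/A = 0.000465/0.0003173 = 1.465 m/s.
Reynolds number Re = ρVD/μ = 627 · 1.465 · 0.0201 / 0.000143 = 1.292e+05.
Re > 4000 → turbulent. Relative roughness ε/D = 0.000147/0.0201 = 0.00731. Haaland: 1/√f = -1.8 log₁₀[(0.00731/3.7)^1.11 + 6.9/1.292e+05] = -1.8 log₁₀[0.000996 + 5.34e-05] = 5.362, so f = 0.03478.
Darcy-Weisbach: ΔP = f(L/D)(ρV²/2) = 0.03478·(8.59/0.0201)·(627·1.465²/2) = 0.03478·427.4·673.3 = 1.001e+04 Pa.
ΔP = 1.001e+04 Pa = 10.0 kPa.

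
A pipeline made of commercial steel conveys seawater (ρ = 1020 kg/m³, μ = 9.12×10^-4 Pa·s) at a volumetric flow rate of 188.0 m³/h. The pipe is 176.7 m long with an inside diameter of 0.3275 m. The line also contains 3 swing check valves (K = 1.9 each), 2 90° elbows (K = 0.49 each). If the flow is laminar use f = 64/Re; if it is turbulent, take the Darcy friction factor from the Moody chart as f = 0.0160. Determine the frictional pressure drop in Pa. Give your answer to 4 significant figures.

ΔP ≈ 3001 Pa

Q = 188.0 m³/h = 188.0/3600 = 0.05222 m³/s.
Cross-sectional area A = πD²/4 = π(0.3275)²/4 = 0.08424 m²; mean velocity V = Q/A = 0.05222/0.08424 = 0.6199 m/s.
Reynolds number Re = ρVD/μ = 1020 · 0.6199 · 0.3275 / 0.000912 = 2.271e+05.
Re > 4000 → turbulent; use the Moody-chart value f = 0.0160.
Total minor-loss coefficient ΣK = 3·1.9 + 2·0.49 = 6.68.
ΔP = [f·L/D + ΣK]·(ρV²/2) = [0.016·176.7/0.3275 + 6.68]·(1020·0.6199²/2) = [8.633 + 6.68]·196 = 3001 Pa.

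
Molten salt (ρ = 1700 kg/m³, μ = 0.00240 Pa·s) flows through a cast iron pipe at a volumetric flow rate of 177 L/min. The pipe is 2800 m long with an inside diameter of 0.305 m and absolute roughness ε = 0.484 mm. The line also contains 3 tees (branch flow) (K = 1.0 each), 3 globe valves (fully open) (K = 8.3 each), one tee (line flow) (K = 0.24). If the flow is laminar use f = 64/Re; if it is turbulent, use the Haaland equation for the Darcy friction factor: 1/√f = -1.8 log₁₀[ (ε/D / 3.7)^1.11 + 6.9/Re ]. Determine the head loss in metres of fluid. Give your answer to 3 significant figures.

Q = 177 L/min = 177/60000 = 0.00295 m³/s.
Cross-sectional area A = πD²/4 = π(0.305)²/4 = 0.07306 m²; mean velocity V = Q/A = 0.00295/0.07306 = 0.04038 m/s.
Reynolds number Re = ρVD/μ = 1700 · 0.04038 · 0.305 / 0.0024 = 8723.
Re > 4000 → turbulent. Relative roughness ε/D = 0.000484/0.305 = 0.00159. Haaland: 1/√f = -1.8 log₁₀[(0.00159/3.7)^1.11 + 6.9/8723] = -1.8 log₁₀[0.000183 + 0.000791] = 5.421, so f = 0.03403.
Total minor-loss coefficient ΣK = 3·1 + 3·8.3 + 1·0.24 = 28.1.
ΔP = [f·L/D + ΣK]·(ρV²/2) = [0.03403·2800/0.305 + 28.1]·(1700·0.04038²/2) = [312.4 + 28.1]·1.386 = 471.9 Pa.
Head loss h_f = ΔP/(ρg) = 471.9/(1700·9.81) = 0.0283 m.

h_f ≈ 0.0283 m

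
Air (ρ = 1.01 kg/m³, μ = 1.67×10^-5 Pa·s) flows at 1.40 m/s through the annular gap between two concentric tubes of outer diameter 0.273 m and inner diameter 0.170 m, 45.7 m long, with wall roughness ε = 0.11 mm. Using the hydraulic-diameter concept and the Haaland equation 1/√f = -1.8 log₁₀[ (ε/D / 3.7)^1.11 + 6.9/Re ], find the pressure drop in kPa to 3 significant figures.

ΔP ≈ 0.0147 kPa

Hydraulic diameter D_h = 4A/P = D_o - D_i = 0.273 - 0.17 = 0.103 m.
Re = ρVD_h/μ = 1.01·1.4·0.103/1.67e-05 = 8721.
ε/D_h = 0.00011/0.103 = 0.00107; Haaland gives 1/√f = -1.8 log₁₀[0.000118+0.000791] = 5.475, so f = 0.03336.
ΔP = f(L/D_h)(ρV²/2) = 0.03336·45.7/0.103·0.9898 = 14.65 Pa.
ΔP = 0.0147 kPa.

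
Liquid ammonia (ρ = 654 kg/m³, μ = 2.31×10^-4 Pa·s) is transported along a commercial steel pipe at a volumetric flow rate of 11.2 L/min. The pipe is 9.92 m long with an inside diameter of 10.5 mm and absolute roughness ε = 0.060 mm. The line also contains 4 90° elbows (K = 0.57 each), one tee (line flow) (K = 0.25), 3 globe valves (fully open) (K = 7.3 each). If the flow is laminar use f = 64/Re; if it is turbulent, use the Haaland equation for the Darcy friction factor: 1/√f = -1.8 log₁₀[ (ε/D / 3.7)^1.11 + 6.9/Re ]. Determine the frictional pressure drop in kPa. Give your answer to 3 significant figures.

ΔP ≈ 84.4 kPa

Q = 11.2 L/min = 11.2/60000 = 0.0001867 m³/s.
Cross-sectional area A = πD²/4 = π(0.0105)²/4 = 8.659e-05 m²; mean velocity V = Q/A = 0.0001867/8.659e-05 = 2.156 m/s.
Reynolds number Re = ρVD/μ = 654 · 2.156 · 0.0105 / 0.000231 = 6.408e+04.
Re > 4000 → turbulent. Relative roughness ε/D = 6e-05/0.0105 = 0.00571. Haaland: 1/√f = -1.8 log₁₀[(0.00571/3.7)^1.11 + 6.9/6.408e+04] = -1.8 log₁₀[0.000758 + 0.000108] = 5.513, so f = 0.0329.
Total minor-loss coefficient ΣK = 4·0.57 + 1·0.25 + 3·7.3 = 24.4.
ΔP = [f·L/D + ΣK]·(ρV²/2) = [0.0329·9.92/0.0105 + 24.4]·(654·2.156²/2) = [31.08 + 24.4]·1520 = 8.436e+04 Pa.
ΔP = 8.436e+04 Pa = 84.4 kPa.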